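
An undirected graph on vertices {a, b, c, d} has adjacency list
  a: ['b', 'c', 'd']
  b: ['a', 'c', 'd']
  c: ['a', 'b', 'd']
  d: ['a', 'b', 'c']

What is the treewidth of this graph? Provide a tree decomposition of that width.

A single bag containing all 4 vertices is trivially a valid decomposition of width 3. On the other hand G contains the 4-clique {a, b, c, d}. A clique must lie in a single bag of any decomposition, so no decomposition can have width below 3. The upper and lower bounds meet at 3, so that is the treewidth.

Treewidth 3.
Bags: B1 = {a, b, c, d}
Tree: (single bag)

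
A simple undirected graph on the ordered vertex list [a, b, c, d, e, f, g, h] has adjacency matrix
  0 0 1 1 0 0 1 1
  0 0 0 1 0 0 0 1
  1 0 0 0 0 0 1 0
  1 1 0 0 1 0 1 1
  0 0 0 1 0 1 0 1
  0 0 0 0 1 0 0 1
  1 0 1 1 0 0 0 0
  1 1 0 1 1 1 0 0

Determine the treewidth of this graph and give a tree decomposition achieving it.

Treewidth 2.
Bags: B1 = {a, d, h}  B2 = {a, d, g}  B3 = {a, c, g}  B4 = {d, e, h}  B5 = {e, f, h}  B6 = {b, d, h}
Tree: B1–B2, B2–B3, B1–B4, B4–B5, B1–B6

Every bag has size at most 3, so the width is 3 − 1 = 2 and tw(G) ≤ 2. On the other hand G contains the 3-clique {a, d, g}. A clique must lie in a single bag of any decomposition, so no decomposition can have width below 2. Hence tw(G) = 2 exactly.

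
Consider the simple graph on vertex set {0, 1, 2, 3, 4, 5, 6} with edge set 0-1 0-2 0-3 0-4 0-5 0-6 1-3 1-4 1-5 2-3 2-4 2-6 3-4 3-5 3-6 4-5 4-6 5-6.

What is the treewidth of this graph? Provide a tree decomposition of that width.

Treewidth 4.
One optimal decomposition is:
Bags: B1 = {0, 3, 4, 5, 6}  B2 = {0, 2, 3, 4, 6}  B3 = {0, 1, 3, 4, 5}
Tree: B1–B2, B1–B3

Every bag has size at most 5, so the width is 5 − 1 = 4 and tw(G) ≤ 4. Conversely, {0, 2, 3, 4, 6} is a clique of size 5, and the vertices of any clique must share a bag in every tree decomposition; so some bag has ≥ 5 vertices and tw(G) ≥ 4. Hence tw(G) = 4 exactly.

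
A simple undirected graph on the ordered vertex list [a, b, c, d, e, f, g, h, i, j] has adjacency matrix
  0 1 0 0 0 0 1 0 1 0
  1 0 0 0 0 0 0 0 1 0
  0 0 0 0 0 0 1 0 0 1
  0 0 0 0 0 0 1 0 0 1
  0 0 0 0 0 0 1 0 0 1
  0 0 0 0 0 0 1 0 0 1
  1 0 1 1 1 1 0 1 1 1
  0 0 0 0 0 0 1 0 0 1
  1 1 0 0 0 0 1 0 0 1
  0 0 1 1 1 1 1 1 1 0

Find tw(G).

2

A width-2 tree decomposition is:
Bags: B1 = {a, g, i}  B2 = {g, i, j}  B3 = {c, g, j}  B4 = {g, h, j}  B5 = {e, g, j}  B6 = {a, b, i}  B7 = {d, g, j}  B8 = {f, g, j}
Tree: B1–B2, B2–B3, B3–B4, B2–B5, B1–B6, B5–B7, B3–B8
The largest bag has 3 vertices, giving width 2; this decomposition certifies tw(G) ≤ 2. For the lower bound, the 3 vertices {d, g, j} are pairwise adjacent, and any tree decomposition puts a clique entirely inside one bag — forcing width ≥ 2. Therefore the treewidth is 2.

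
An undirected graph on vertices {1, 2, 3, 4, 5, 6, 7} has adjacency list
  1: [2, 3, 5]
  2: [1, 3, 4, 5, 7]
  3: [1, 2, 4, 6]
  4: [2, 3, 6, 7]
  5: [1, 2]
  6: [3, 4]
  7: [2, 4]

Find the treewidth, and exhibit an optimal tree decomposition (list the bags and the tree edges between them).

Treewidth 2.
Bags: B1 = {2, 4, 7}  B2 = {2, 3, 4}  B3 = {3, 4, 6}  B4 = {1, 2, 3}  B5 = {1, 2, 5}
Tree: B1–B2, B2–B3, B2–B4, B4–B5

Every bag has size at most 3, so the width is 3 − 1 = 2 and tw(G) ≤ 2. For the lower bound, the 3 vertices {1, 2, 3} are pairwise adjacent, and any tree decomposition puts a clique entirely inside one bag — forcing width ≥ 2. Therefore the treewidth is 2.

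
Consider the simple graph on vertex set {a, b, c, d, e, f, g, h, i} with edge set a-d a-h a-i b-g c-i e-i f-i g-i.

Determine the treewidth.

A width-1 tree decomposition is:
Bags: B1 = {a, i}  B2 = {g, i}  B3 = {a, h}  B4 = {c, i}  B5 = {e, i}  B6 = {a, d}  B7 = {f, i}  B8 = {b, g}
Tree: B1–B2, B1–B3, B2–B4, B2–B5, B1–B6, B5–B7, B2–B8
Each bag holds 2 vertices, so the decomposition has width 1, which upper-bounds the treewidth. Since G has at least one edge (e.g. a–i), it is not an edgeless graph, so tw(G) ≥ 1. Therefore the treewidth is 1.

1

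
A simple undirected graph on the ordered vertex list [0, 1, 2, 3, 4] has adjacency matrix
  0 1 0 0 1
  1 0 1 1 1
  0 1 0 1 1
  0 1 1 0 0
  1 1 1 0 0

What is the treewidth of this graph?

A width-2 tree decomposition is:
Bags: B1 = {1, 2, 3}  B2 = {1, 2, 4}  B3 = {0, 1, 4}
Tree: B1–B2, B2–B3
Each bag holds 3 vertices, so the decomposition has width 2, which upper-bounds the treewidth. For the lower bound, the 3 vertices {0, 1, 4} are pairwise adjacent, and any tree decomposition puts a clique entirely inside one bag — forcing width ≥ 2. The upper and lower bounds meet at 2, so that is the treewidth.

2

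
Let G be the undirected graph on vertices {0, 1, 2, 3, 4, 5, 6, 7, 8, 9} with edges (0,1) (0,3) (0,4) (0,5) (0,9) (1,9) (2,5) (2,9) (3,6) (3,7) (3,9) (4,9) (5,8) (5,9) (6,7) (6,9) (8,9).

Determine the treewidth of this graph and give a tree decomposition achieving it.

The largest bag has 3 vertices, giving width 2; this decomposition certifies tw(G) ≤ 2. On the other hand G contains the 3-clique {0, 1, 9}. A clique must lie in a single bag of any decomposition, so no decomposition can have width below 2. Hence tw(G) = 2 exactly.

Treewidth 2.
Bags: B1 = {0, 1, 9}  B2 = {0, 4, 9}  B3 = {0, 3, 9}  B4 = {3, 6, 9}  B5 = {3, 6, 7}  B6 = {0, 5, 9}  B7 = {2, 5, 9}  B8 = {5, 8, 9}
Tree: B1–B2, B1–B3, B3–B4, B4–B5, B2–B6, B6–B7, B6–B8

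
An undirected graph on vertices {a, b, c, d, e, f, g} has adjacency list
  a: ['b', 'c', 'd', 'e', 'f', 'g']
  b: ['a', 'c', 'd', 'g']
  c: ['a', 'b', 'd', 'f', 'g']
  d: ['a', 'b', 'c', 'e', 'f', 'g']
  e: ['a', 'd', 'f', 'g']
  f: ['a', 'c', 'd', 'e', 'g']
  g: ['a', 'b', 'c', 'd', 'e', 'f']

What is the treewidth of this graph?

4

A width-4 tree decomposition is:
Bags: B1 = {a, d, e, f, g}  B2 = {a, c, d, f, g}  B3 = {a, b, c, d, g}
Tree: B1–B2, B2–B3
The largest bag has 5 vertices, giving width 4; this decomposition certifies tw(G) ≤ 4. On the other hand G contains the 5-clique {a, d, e, f, g}. A clique must lie in a single bag of any decomposition, so no decomposition can have width below 4. Hence tw(G) = 4 exactly.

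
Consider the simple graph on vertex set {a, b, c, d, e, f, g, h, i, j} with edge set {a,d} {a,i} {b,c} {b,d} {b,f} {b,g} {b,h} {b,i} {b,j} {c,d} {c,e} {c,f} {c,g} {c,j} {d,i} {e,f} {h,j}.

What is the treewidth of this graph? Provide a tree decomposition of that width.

Treewidth 2.
Bags: B1 = {b, c, j}  B2 = {b, c, f}  B3 = {b, c, g}  B4 = {b, c, d}  B5 = {b, d, i}  B6 = {a, d, i}  B7 = {c, e, f}  B8 = {b, h, j}
Tree: B1–B2, B1–B3, B2–B4, B4–B5, B5–B6, B2–B7, B1–B8

The largest bag has 3 vertices, giving width 2; this decomposition certifies tw(G) ≤ 2. Conversely, {c, e, f} is a clique of size 3, and the vertices of any clique must share a bag in every tree decomposition; so some bag has ≥ 3 vertices and tw(G) ≥ 2. Therefore the treewidth is 2.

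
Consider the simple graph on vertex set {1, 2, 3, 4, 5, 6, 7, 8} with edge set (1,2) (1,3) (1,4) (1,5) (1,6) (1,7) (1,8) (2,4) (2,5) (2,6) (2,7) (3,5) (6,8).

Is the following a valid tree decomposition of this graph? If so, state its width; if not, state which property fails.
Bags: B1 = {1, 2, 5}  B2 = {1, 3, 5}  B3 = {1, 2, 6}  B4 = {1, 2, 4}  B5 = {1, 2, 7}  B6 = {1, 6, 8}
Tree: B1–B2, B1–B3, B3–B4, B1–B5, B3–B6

Yes; width 2.

Vertex coverage: the bags together contain {1, 2, 3, 4, 5, 6, 7, 8}, the full vertex set. Edge coverage: each edge of G has both endpoints in at least one bag. Running intersection: for every vertex, the bags containing it form a connected subtree. All three properties hold, so this is a valid tree decomposition of width max|bag| − 1 = 2, and hence tw(G) ≤ 2.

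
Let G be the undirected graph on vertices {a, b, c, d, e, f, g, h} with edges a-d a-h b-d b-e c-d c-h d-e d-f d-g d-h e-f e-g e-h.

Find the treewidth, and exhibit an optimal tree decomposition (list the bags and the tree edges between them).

The largest bag has 3 vertices, giving width 2; this decomposition certifies tw(G) ≤ 2. Conversely, {d, e, g} is a clique of size 3, and the vertices of any clique must share a bag in every tree decomposition; so some bag has ≥ 3 vertices and tw(G) ≥ 2. Hence tw(G) = 2 exactly.

Treewidth 2.
One optimal decomposition is:
Bags: B1 = {d, e, g}  B2 = {d, e, h}  B3 = {b, d, e}  B4 = {c, d, h}  B5 = {d, e, f}  B6 = {a, d, h}
Tree: B1–B2, B1–B3, B2–B4, B2–B5, B2–B6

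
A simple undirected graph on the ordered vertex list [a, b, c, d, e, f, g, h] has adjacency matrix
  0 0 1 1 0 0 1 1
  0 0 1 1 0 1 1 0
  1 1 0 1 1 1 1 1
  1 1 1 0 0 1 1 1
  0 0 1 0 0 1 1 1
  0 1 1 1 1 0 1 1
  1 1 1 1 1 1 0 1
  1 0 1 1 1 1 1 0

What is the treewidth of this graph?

4

A width-4 tree decomposition is:
Bags: B1 = {b, c, d, f, g}  B2 = {c, d, f, g, h}  B3 = {a, c, d, g, h}  B4 = {c, e, f, g, h}
Tree: B1–B2, B2–B3, B2–B4
Each bag holds 5 vertices, so the decomposition has width 4, which upper-bounds the treewidth. For the lower bound, the 5 vertices {a, c, d, g, h} are pairwise adjacent, and any tree decomposition puts a clique entirely inside one bag — forcing width ≥ 4. The upper and lower bounds meet at 4, so that is the treewidth.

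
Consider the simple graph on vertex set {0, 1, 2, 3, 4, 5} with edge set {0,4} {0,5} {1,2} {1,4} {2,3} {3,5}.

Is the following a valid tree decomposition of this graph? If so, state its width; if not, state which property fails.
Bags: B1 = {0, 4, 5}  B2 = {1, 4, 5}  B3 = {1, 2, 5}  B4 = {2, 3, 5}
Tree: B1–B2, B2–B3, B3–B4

Checking the three conditions: (i) the bags cover all of {0, 1, 2, 3, 4, 5}; (ii) for each edge, some bag contains both endpoints; (iii) the bags containing any fixed vertex form a subtree. All hold, so the decomposition is valid with width 3 − 1 = 2.

Yes; width 2.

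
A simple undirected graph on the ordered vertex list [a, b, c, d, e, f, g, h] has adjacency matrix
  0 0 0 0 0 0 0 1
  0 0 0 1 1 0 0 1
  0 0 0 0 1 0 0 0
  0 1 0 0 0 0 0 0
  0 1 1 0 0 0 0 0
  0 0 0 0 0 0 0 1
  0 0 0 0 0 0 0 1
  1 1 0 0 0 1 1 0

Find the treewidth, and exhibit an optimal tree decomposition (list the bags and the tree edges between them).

Treewidth 1.
One optimal decomposition is:
Bags: B1 = {b, h}  B2 = {b, e}  B3 = {f, h}  B4 = {b, d}  B5 = {c, e}  B6 = {a, h}  B7 = {g, h}
Tree: B1–B2, B1–B3, B2–B4, B2–B5, B1–B6, B3–B7

Every bag has size at most 2, so the width is 2 − 1 = 1 and tw(G) ≤ 1. G has an edge, so its treewidth is at least 1. Hence tw(G) = 1 exactly.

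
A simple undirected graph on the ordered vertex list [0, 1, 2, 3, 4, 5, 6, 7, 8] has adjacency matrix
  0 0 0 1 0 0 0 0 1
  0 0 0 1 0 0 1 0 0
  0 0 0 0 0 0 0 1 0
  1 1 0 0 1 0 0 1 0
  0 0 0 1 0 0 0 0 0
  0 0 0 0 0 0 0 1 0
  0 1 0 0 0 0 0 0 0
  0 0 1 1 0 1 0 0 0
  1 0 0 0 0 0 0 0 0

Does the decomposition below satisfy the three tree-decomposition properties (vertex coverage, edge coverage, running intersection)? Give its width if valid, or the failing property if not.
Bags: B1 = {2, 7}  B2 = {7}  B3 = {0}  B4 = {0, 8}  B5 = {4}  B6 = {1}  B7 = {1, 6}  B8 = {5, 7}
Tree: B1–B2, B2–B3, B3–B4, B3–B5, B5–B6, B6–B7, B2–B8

A tree decomposition must satisfy three properties: every vertex lies in some bag; for every edge, both endpoints lie together in some bag; and for every vertex, the bags containing it form a connected subtree. Here vertex 3 appears in no bag, so the decomposition is invalid.

No — vertex 3 appears in no bag.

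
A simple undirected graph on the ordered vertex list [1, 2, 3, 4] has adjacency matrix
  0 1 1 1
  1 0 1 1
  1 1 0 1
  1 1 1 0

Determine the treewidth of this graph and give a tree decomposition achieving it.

With just one bag of size 4, the width is 4 − 1 = 3, so tw(G) ≤ 3. Conversely, {1, 2, 3, 4} is a clique of size 4, and the vertices of any clique must share a bag in every tree decomposition; so some bag has ≥ 4 vertices and tw(G) ≥ 3. Combining the bounds, tw(G) = 3.

Treewidth 3.
One such decomposition:
Bags: B1 = {1, 2, 3, 4}
Tree: (single bag)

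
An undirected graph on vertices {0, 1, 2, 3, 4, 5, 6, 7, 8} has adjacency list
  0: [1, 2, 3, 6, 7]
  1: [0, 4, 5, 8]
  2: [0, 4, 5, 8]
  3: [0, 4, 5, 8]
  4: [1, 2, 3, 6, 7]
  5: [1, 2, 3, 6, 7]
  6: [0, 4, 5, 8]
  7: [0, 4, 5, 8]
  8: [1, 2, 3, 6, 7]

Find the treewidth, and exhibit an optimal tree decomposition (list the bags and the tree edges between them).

Each bag holds 5 vertices, so the decomposition has width 4, which upper-bounds the treewidth. For the lower bound: the 5 vertex sets {3,4}, {5,6}, {0,1}, {8}, {7} are disjoint, each induces a connected subgraph, and every pair is joined by at least one edge of G. Contracting each set to a single vertex therefore yields K_{5} as a minor, and since treewidth is minor-monotone, tw(G) ≥ tw(K_{5}) = 4. Therefore the treewidth is 4.

Treewidth 4.
One optimal decomposition is:
Bags: B1 = {0, 3, 4, 5, 8}  B2 = {0, 4, 5, 6, 8}  B3 = {0, 1, 4, 5, 8}  B4 = {0, 4, 5, 7, 8}  B5 = {0, 2, 4, 5, 8}
Tree: B1–B2, B2–B3, B3–B4, B4–B5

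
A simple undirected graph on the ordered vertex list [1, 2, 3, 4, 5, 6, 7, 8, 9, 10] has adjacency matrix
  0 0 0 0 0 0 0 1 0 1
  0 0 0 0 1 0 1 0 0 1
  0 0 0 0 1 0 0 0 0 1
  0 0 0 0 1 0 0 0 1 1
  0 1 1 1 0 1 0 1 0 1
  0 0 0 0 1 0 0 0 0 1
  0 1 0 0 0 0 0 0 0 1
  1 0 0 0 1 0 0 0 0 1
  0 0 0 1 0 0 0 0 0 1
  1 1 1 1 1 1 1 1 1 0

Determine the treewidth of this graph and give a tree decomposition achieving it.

The largest bag has 3 vertices, giving width 2; this decomposition certifies tw(G) ≤ 2. On the other hand G contains the 3-clique {1, 8, 10}. A clique must lie in a single bag of any decomposition, so no decomposition can have width below 2. Combining the bounds, tw(G) = 2.

Treewidth 2.
One optimal decomposition is:
Bags: B1 = {4, 5, 10}  B2 = {4, 9, 10}  B3 = {5, 8, 10}  B4 = {2, 5, 10}  B5 = {2, 7, 10}  B6 = {1, 8, 10}  B7 = {3, 5, 10}  B8 = {5, 6, 10}
Tree: B1–B2, B1–B3, B1–B4, B4–B5, B3–B6, B1–B7, B7–B8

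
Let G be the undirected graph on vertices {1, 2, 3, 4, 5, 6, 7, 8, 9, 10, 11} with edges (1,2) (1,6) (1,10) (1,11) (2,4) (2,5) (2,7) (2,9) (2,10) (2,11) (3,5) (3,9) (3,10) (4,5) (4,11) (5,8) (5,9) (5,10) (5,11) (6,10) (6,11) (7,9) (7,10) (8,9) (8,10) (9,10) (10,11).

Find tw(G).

3

A width-3 tree decomposition is:
Bags: B1 = {2, 5, 9, 10}  B2 = {2, 5, 10, 11}  B3 = {5, 8, 9, 10}  B4 = {2, 4, 5, 11}  B5 = {1, 2, 10, 11}  B6 = {2, 7, 9, 10}  B7 = {1, 6, 10, 11}  B8 = {3, 5, 9, 10}
Tree: B1–B2, B1–B3, B2–B4, B2–B5, B1–B6, B5–B7, B1–B8
Every bag has size at most 4, so the width is 4 − 1 = 3 and tw(G) ≤ 3. On the other hand G contains the 4-clique {5, 8, 9, 10}. A clique must lie in a single bag of any decomposition, so no decomposition can have width below 3. Combining the bounds, tw(G) = 3.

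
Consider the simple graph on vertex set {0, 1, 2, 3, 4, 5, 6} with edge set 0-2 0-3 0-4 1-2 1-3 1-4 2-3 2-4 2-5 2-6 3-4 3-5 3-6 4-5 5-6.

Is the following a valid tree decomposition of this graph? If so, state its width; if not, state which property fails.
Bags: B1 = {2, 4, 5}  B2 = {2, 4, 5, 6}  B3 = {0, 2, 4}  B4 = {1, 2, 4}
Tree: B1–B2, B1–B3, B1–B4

No — vertex 3 appears in no bag.

A tree decomposition must satisfy three properties: every vertex lies in some bag; for every edge, both endpoints lie together in some bag; and for every vertex, the bags containing it form a connected subtree. Here vertex 3 appears in no bag, so the decomposition is invalid.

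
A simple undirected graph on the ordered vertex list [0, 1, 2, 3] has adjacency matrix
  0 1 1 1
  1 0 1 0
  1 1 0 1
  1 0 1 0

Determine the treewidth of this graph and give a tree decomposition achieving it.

Treewidth 2.
Bags: B1 = {0, 1, 2}  B2 = {0, 2, 3}
Tree: B1–B2

The largest bag has 3 vertices, giving width 2; this decomposition certifies tw(G) ≤ 2. On the other hand G contains the 3-clique {0, 1, 2}. A clique must lie in a single bag of any decomposition, so no decomposition can have width below 2. Hence tw(G) = 2 exactly.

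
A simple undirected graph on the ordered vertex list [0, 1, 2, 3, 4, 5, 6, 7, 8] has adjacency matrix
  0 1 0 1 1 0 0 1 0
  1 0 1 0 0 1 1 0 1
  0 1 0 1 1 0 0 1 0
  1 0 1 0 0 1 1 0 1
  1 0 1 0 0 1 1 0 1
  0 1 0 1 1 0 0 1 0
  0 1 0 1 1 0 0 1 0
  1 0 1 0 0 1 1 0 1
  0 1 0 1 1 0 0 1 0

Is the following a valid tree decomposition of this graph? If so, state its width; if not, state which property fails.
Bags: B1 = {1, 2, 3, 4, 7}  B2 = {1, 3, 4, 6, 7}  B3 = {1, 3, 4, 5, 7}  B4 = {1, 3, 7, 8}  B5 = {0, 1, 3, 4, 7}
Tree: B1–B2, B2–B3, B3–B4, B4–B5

No — edge (4,8) lies in no bag.

A tree decomposition must satisfy three properties: every vertex lies in some bag; for every edge, both endpoints lie together in some bag; and for every vertex, the bags containing it form a connected subtree. Here edge (4,8) lies in no bag, so the decomposition is invalid.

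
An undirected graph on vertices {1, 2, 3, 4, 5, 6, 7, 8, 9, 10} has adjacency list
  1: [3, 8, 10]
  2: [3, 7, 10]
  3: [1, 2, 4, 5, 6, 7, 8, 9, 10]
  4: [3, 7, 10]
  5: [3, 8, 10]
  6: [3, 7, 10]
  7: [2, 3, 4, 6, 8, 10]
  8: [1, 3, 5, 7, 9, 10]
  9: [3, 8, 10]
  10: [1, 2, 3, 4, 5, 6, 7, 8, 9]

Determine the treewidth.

3

A width-3 tree decomposition is:
Bags: B1 = {3, 4, 7, 10}  B2 = {3, 7, 8, 10}  B3 = {2, 3, 7, 10}  B4 = {3, 5, 8, 10}  B5 = {3, 6, 7, 10}  B6 = {3, 8, 9, 10}  B7 = {1, 3, 8, 10}
Tree: B1–B2, B1–B3, B2–B4, B2–B5, B2–B6, B2–B7
Each bag holds 4 vertices, so the decomposition has width 3, which upper-bounds the treewidth. Conversely, {1, 3, 8, 10} is a clique of size 4, and the vertices of any clique must share a bag in every tree decomposition; so some bag has ≥ 4 vertices and tw(G) ≥ 3. Combining the bounds, tw(G) = 3.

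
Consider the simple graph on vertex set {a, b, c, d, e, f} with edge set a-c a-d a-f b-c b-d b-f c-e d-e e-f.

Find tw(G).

3

A width-3 tree decomposition is:
Bags: B1 = {c, d, e, f}  B2 = {a, c, d, f}  B3 = {b, c, d, f}
Tree: B1–B2, B2–B3
Each bag holds 4 vertices, so the decomposition has width 3, which upper-bounds the treewidth. For the lower bound: the 4 vertex sets {c,e}, {a,f}, {d}, {b} are disjoint, each induces a connected subgraph, and every pair is joined by at least one edge of G. Contracting each set to a single vertex therefore yields K_{4} as a minor, and since treewidth is minor-monotone, tw(G) ≥ tw(K_{4}) = 3. Therefore the treewidth is 3.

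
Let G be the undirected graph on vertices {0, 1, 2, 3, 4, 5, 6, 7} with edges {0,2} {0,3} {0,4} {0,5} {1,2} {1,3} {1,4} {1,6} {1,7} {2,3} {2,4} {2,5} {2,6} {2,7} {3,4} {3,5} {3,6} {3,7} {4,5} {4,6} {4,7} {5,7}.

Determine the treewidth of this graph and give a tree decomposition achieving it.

Treewidth 4.
One such decomposition:
Bags: B1 = {2, 3, 4, 5, 7}  B2 = {1, 2, 3, 4, 7}  B3 = {1, 2, 3, 4, 6}  B4 = {0, 2, 3, 4, 5}
Tree: B1–B2, B2–B3, B1–B4

Every bag has size at most 5, so the width is 5 − 1 = 4 and tw(G) ≤ 4. Conversely, {0, 2, 3, 4, 5} is a clique of size 5, and the vertices of any clique must share a bag in every tree decomposition; so some bag has ≥ 5 vertices and tw(G) ≥ 4. The upper and lower bounds meet at 4, so that is the treewidth.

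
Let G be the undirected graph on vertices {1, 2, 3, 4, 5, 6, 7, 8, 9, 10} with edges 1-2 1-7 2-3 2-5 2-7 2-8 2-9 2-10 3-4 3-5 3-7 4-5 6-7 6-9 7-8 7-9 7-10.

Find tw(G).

2

A width-2 tree decomposition is:
Bags: B1 = {1, 2, 7}  B2 = {2, 7, 9}  B3 = {2, 7, 10}  B4 = {6, 7, 9}  B5 = {2, 3, 7}  B6 = {2, 3, 5}  B7 = {2, 7, 8}  B8 = {3, 4, 5}
Tree: B1–B2, B2–B3, B2–B4, B2–B5, B5–B6, B1–B7, B6–B8
Each bag holds 3 vertices, so the decomposition has width 2, which upper-bounds the treewidth. For the lower bound, the 3 vertices {2, 3, 5} are pairwise adjacent, and any tree decomposition puts a clique entirely inside one bag — forcing width ≥ 2. The upper and lower bounds meet at 2, so that is the treewidth.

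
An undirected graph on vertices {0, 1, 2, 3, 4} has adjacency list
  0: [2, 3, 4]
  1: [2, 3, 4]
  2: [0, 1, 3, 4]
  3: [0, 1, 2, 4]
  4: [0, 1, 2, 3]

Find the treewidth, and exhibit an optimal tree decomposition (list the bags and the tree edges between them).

Treewidth 3.
One such decomposition:
Bags: B1 = {0, 2, 3, 4}  B2 = {1, 2, 3, 4}
Tree: B1–B2

Each bag holds 4 vertices, so the decomposition has width 3, which upper-bounds the treewidth. For the lower bound, the 4 vertices {0, 2, 3, 4} are pairwise adjacent, and any tree decomposition puts a clique entirely inside one bag — forcing width ≥ 3. Therefore the treewidth is 3.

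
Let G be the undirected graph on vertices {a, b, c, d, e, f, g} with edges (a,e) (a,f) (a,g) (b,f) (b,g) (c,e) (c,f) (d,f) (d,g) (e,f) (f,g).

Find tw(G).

A width-2 tree decomposition is:
Bags: B1 = {b, f, g}  B2 = {a, f, g}  B3 = {a, e, f}  B4 = {c, e, f}  B5 = {d, f, g}
Tree: B1–B2, B2–B3, B3–B4, B1–B5
Each bag holds 3 vertices, so the decomposition has width 2, which upper-bounds the treewidth. On the other hand G contains the 3-clique {d, f, g}. A clique must lie in a single bag of any decomposition, so no decomposition can have width below 2. Combining the bounds, tw(G) = 2.

2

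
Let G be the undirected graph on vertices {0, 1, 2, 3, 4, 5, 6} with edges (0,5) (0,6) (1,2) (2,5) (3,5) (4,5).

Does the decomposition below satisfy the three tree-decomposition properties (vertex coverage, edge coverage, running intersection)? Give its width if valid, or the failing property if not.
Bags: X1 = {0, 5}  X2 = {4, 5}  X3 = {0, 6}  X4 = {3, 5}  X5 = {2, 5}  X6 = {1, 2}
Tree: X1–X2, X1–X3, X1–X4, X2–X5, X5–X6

Checking the three conditions: (i) the bags cover all of {0, 1, 2, 3, 4, 5, 6}; (ii) for each edge, some bag contains both endpoints; (iii) the bags containing any fixed vertex form a subtree. All hold, so the decomposition is valid with width 2 − 1 = 1.

Yes; width 1.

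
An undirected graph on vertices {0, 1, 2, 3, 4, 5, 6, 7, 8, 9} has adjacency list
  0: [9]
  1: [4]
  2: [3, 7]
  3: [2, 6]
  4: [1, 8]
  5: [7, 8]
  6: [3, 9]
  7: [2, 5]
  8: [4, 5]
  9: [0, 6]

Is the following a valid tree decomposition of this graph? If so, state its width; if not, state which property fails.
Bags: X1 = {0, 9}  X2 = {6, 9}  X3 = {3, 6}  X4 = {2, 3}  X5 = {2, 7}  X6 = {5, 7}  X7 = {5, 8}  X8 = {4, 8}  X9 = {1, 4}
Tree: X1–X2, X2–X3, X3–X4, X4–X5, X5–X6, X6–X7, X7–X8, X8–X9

Every vertex of G appears in some bag (union = {0, 1, 2, 3, 4, 5, 6, 7, 8, 9}); every edge is covered by a bag; and for each vertex v the set of bags containing v is connected in the bag tree. The decomposition is therefore valid. The largest bag has 2 vertices, so the width is 1.

Yes; width 1.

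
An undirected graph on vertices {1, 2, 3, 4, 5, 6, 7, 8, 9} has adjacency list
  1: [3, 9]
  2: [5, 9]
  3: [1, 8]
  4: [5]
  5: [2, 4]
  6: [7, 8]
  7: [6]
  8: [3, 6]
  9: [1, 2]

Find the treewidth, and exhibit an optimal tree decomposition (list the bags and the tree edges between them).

Treewidth 1.
Bags: B1 = {6, 7}  B2 = {6, 8}  B3 = {3, 8}  B4 = {1, 3}  B5 = {1, 9}  B6 = {2, 9}  B7 = {2, 5}  B8 = {4, 5}
Tree: B1–B2, B2–B3, B3–B4, B4–B5, B5–B6, B6–B7, B7–B8

Every bag has size at most 2, so the width is 2 − 1 = 1 and tw(G) ≤ 1. Any graph with an edge has treewidth ≥ 1, and G has the edge 7–6. Therefore the treewidth is 1.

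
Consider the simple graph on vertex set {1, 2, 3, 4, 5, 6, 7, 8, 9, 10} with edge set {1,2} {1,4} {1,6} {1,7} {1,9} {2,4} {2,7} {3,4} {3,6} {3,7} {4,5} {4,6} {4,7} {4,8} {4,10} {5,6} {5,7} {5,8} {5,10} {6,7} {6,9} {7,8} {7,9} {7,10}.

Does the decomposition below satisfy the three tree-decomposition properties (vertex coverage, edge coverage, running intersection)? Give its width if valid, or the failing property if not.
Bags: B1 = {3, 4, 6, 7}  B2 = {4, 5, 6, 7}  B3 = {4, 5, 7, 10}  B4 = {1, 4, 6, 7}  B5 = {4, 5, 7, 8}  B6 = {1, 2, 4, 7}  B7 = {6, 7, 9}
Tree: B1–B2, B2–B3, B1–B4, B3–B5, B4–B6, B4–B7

No — edge (1,9) lies in no bag.

A tree decomposition must satisfy three properties: every vertex lies in some bag; for every edge, both endpoints lie together in some bag; and for every vertex, the bags containing it form a connected subtree. Here edge (1,9) lies in no bag, so the decomposition is invalid.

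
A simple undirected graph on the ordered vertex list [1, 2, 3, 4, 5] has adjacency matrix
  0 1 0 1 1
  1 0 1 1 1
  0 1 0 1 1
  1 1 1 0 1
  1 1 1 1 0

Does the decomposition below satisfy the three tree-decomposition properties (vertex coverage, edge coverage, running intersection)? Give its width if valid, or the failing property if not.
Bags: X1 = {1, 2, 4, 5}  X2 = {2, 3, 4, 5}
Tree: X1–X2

Every vertex of G appears in some bag (union = {1, 2, 3, 4, 5}); every edge is covered by a bag; and for each vertex v the set of bags containing v is connected in the bag tree. The decomposition is therefore valid. The largest bag has 4 vertices, so the width is 3.

Yes; width 3.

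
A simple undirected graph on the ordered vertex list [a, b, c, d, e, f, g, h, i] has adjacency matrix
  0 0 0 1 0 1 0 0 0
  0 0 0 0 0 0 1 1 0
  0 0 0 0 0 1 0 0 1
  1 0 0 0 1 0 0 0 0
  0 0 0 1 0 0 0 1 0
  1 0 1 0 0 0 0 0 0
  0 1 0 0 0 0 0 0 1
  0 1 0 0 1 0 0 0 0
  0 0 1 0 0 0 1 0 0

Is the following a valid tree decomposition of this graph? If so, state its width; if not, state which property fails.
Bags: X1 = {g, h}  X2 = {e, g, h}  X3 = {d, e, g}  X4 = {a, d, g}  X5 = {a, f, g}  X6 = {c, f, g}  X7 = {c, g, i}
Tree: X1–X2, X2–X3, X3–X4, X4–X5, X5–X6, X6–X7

A tree decomposition must satisfy three properties: every vertex lies in some bag; for every edge, both endpoints lie together in some bag; and for every vertex, the bags containing it form a connected subtree. Here vertex b appears in no bag, so the decomposition is invalid.

No — vertex b appears in no bag.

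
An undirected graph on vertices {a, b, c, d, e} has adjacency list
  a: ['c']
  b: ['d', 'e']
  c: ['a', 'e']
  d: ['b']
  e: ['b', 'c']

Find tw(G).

A width-1 tree decomposition is:
Bags: B1 = {a, c}  B2 = {c, e}  B3 = {b, e}  B4 = {b, d}
Tree: B1–B2, B2–B3, B3–B4
Every bag has size at most 2, so the width is 2 − 1 = 1 and tw(G) ≤ 1. Any graph with an edge has treewidth ≥ 1, and G has the edge a–c. The upper and lower bounds meet at 1, so that is the treewidth.

1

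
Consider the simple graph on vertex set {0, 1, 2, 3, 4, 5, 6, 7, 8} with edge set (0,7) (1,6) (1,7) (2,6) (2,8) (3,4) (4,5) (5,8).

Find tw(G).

A width-1 tree decomposition is:
Bags: B1 = {0, 7}  B2 = {1, 7}  B3 = {1, 6}  B4 = {2, 6}  B5 = {2, 8}  B6 = {5, 8}  B7 = {4, 5}  B8 = {3, 4}
Tree: B1–B2, B2–B3, B3–B4, B4–B5, B5–B6, B6–B7, B7–B8
Every bag has size at most 2, so the width is 2 − 1 = 1 and tw(G) ≤ 1. Any graph with an edge has treewidth ≥ 1, and G has the edge 0–7. The upper and lower bounds meet at 1, so that is the treewidth.

1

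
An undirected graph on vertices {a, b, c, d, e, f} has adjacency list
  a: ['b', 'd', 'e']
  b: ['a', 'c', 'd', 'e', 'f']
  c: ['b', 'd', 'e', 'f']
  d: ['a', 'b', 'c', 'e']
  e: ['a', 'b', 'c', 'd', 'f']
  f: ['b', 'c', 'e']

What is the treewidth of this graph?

A width-3 tree decomposition is:
Bags: B1 = {a, b, d, e}  B2 = {b, c, d, e}  B3 = {b, c, e, f}
Tree: B1–B2, B2–B3
Every bag has size at most 4, so the width is 4 − 1 = 3 and tw(G) ≤ 3. On the other hand G contains the 4-clique {b, c, d, e}. A clique must lie in a single bag of any decomposition, so no decomposition can have width below 3. Combining the bounds, tw(G) = 3.

3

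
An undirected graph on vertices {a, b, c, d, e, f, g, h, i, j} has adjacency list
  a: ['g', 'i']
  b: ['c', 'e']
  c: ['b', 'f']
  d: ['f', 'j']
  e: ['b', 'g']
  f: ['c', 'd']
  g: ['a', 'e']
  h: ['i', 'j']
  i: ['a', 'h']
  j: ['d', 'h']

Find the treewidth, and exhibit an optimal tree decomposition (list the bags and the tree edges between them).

Treewidth 2.
Bags: B1 = {a, h, i}  B2 = {a, g, h}  B3 = {e, g, h}  B4 = {b, e, h}  B5 = {b, c, h}  B6 = {c, f, h}  B7 = {d, f, h}  B8 = {d, h, j}
Tree: B1–B2, B2–B3, B3–B4, B4–B5, B5–B6, B6–B7, B7–B8

Each bag holds 3 vertices, so the decomposition has width 2, which upper-bounds the treewidth. The edges h–i–a–g–e–b–c–f–d–j–h form a cycle, so G is not a tree and its treewidth is at least 2. The upper and lower bounds meet at 2, so that is the treewidth.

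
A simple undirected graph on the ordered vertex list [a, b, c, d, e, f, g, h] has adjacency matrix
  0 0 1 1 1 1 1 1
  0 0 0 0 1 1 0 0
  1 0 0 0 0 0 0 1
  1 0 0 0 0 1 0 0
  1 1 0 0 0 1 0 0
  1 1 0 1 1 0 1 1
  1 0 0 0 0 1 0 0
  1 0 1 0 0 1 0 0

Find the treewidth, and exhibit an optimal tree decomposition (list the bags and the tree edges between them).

The largest bag has 3 vertices, giving width 2; this decomposition certifies tw(G) ≤ 2. For the lower bound, the 3 vertices {a, c, h} are pairwise adjacent, and any tree decomposition puts a clique entirely inside one bag — forcing width ≥ 2. Combining the bounds, tw(G) = 2.

Treewidth 2.
One optimal decomposition is:
Bags: B1 = {a, f, h}  B2 = {a, d, f}  B3 = {a, e, f}  B4 = {a, c, h}  B5 = {b, e, f}  B6 = {a, f, g}
Tree: B1–B2, B1–B3, B1–B4, B3–B5, B3–B6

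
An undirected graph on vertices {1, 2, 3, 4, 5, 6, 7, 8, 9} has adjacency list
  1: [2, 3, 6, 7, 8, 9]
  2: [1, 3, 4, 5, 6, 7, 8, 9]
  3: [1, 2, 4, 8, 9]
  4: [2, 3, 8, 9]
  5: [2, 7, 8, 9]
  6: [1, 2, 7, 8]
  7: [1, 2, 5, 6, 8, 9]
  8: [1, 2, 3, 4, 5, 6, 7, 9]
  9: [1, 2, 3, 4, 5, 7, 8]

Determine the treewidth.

4

A width-4 tree decomposition is:
Bags: B1 = {1, 2, 7, 8, 9}  B2 = {1, 2, 6, 7, 8}  B3 = {1, 2, 3, 8, 9}  B4 = {2, 5, 7, 8, 9}  B5 = {2, 3, 4, 8, 9}
Tree: B1–B2, B1–B3, B1–B4, B3–B5
Each bag holds 5 vertices, so the decomposition has width 4, which upper-bounds the treewidth. Conversely, {1, 2, 3, 8, 9} is a clique of size 5, and the vertices of any clique must share a bag in every tree decomposition; so some bag has ≥ 5 vertices and tw(G) ≥ 4. Combining the bounds, tw(G) = 4.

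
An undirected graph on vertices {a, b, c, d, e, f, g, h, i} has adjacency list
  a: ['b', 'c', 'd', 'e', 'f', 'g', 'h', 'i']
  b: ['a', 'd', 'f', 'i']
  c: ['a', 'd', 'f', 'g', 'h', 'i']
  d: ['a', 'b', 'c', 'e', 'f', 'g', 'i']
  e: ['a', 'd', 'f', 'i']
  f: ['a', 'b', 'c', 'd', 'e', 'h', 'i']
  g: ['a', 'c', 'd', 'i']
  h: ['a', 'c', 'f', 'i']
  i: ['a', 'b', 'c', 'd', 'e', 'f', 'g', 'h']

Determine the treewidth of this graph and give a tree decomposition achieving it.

Treewidth 4.
One such decomposition:
Bags: B1 = {a, c, d, f, i}  B2 = {a, c, f, h, i}  B3 = {a, d, e, f, i}  B4 = {a, c, d, g, i}  B5 = {a, b, d, f, i}
Tree: B1–B2, B1–B3, B1–B4, B3–B5

Every bag has size at most 5, so the width is 5 − 1 = 4 and tw(G) ≤ 4. For the lower bound, the 5 vertices {a, c, d, g, i} are pairwise adjacent, and any tree decomposition puts a clique entirely inside one bag — forcing width ≥ 4. The upper and lower bounds meet at 4, so that is the treewidth.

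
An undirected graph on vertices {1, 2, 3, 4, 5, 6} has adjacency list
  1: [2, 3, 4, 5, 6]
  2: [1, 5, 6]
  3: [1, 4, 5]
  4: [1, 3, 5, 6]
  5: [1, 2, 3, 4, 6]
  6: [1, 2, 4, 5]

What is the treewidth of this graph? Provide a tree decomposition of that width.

The largest bag has 4 vertices, giving width 3; this decomposition certifies tw(G) ≤ 3. Conversely, {1, 2, 5, 6} is a clique of size 4, and the vertices of any clique must share a bag in every tree decomposition; so some bag has ≥ 4 vertices and tw(G) ≥ 3. Hence tw(G) = 3 exactly.

Treewidth 3.
One such decomposition:
Bags: B1 = {1, 2, 5, 6}  B2 = {1, 4, 5, 6}  B3 = {1, 3, 4, 5}
Tree: B1–B2, B2–B3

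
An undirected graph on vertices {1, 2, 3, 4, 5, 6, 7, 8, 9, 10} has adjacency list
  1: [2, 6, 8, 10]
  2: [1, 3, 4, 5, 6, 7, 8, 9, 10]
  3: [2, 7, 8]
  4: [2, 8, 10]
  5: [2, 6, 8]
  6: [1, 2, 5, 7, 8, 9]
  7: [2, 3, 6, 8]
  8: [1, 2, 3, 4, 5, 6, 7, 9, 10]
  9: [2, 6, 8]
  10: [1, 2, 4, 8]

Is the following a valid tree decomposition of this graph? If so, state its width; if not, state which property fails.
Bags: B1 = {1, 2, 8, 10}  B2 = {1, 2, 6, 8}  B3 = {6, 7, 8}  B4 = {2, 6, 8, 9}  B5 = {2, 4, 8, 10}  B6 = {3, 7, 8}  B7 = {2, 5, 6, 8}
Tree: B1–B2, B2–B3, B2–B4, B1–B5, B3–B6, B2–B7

No — edge (2,7) lies in no bag.

A tree decomposition must satisfy three properties: every vertex lies in some bag; for every edge, both endpoints lie together in some bag; and for every vertex, the bags containing it form a connected subtree. Here edge (2,7) lies in no bag, so the decomposition is invalid.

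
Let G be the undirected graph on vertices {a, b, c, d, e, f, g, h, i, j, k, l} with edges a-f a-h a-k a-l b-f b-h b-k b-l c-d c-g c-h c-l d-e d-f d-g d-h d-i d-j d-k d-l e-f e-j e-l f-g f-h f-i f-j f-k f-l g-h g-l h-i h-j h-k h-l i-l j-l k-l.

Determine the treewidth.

A width-4 tree decomposition is:
Bags: B1 = {c, d, g, h, l}  B2 = {d, f, g, h, l}  B3 = {d, f, h, j, l}  B4 = {d, e, f, j, l}  B5 = {d, f, h, k, l}  B6 = {b, f, h, k, l}  B7 = {d, f, h, i, l}  B8 = {a, f, h, k, l}
Tree: B1–B2, B2–B3, B3–B4, B2–B5, B5–B6, B2–B7, B6–B8
The largest bag has 5 vertices, giving width 4; this decomposition certifies tw(G) ≤ 4. On the other hand G contains the 5-clique {c, d, g, h, l}. A clique must lie in a single bag of any decomposition, so no decomposition can have width below 4. Hence tw(G) = 4 exactly.

4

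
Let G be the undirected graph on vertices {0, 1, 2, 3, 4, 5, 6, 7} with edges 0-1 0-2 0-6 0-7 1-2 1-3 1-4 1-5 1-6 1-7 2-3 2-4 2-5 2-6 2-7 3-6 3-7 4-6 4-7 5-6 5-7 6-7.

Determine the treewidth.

A width-4 tree decomposition is:
Bags: B1 = {1, 2, 5, 6, 7}  B2 = {0, 1, 2, 6, 7}  B3 = {1, 2, 4, 6, 7}  B4 = {1, 2, 3, 6, 7}
Tree: B1–B2, B2–B3, B3–B4
Each bag holds 5 vertices, so the decomposition has width 4, which upper-bounds the treewidth. Conversely, {0, 1, 2, 6, 7} is a clique of size 5, and the vertices of any clique must share a bag in every tree decomposition; so some bag has ≥ 5 vertices and tw(G) ≥ 4. Hence tw(G) = 4 exactly.

4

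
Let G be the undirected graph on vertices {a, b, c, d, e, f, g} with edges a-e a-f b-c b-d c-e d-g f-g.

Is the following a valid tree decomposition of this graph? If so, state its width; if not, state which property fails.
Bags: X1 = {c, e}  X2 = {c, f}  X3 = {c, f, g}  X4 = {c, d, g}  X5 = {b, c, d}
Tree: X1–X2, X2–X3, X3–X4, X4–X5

No — vertex a appears in no bag.

A tree decomposition must satisfy three properties: every vertex lies in some bag; for every edge, both endpoints lie together in some bag; and for every vertex, the bags containing it form a connected subtree. Here vertex a appears in no bag, so the decomposition is invalid.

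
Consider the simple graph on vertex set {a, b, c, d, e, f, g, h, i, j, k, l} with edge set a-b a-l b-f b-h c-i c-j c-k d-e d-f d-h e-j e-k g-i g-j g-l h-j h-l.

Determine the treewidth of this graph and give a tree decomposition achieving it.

The largest bag has 4 vertices, giving width 3; this decomposition certifies tw(G) ≤ 3. For the lower bound: the 4 vertex sets {a,b,f}, {l}, {h}, {d,e,g,j} are disjoint, each induces a connected subgraph, and every pair is joined by at least one edge of G. Contracting each set to a single vertex therefore yields K_{4} as a minor, and since treewidth is minor-monotone, tw(G) ≥ tw(K_{4}) = 3. Hence tw(G) = 3 exactly.

Treewidth 3.
One such decomposition:
Bags: B1 = {a, b, f, l}  B2 = {b, f, h, l}  B3 = {d, f, h, l}  B4 = {d, g, h, l}  B5 = {d, g, h, j}  B6 = {d, e, g, j}  B7 = {e, g, i, j}  B8 = {c, e, i, j}  B9 = {c, e, i, k}
Tree: B1–B2, B2–B3, B3–B4, B4–B5, B5–B6, B6–B7, B7–B8, B8–B9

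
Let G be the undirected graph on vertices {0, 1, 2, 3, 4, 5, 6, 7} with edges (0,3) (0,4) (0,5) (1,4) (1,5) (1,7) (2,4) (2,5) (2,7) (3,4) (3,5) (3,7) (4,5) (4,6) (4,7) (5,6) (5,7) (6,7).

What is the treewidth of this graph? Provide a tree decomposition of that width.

The largest bag has 4 vertices, giving width 3; this decomposition certifies tw(G) ≤ 3. On the other hand G contains the 4-clique {0, 3, 4, 5}. A clique must lie in a single bag of any decomposition, so no decomposition can have width below 3. The upper and lower bounds meet at 3, so that is the treewidth.

Treewidth 3.
One such decomposition:
Bags: B1 = {4, 5, 6, 7}  B2 = {3, 4, 5, 7}  B3 = {1, 4, 5, 7}  B4 = {2, 4, 5, 7}  B5 = {0, 3, 4, 5}
Tree: B1–B2, B1–B3, B2–B4, B2–B5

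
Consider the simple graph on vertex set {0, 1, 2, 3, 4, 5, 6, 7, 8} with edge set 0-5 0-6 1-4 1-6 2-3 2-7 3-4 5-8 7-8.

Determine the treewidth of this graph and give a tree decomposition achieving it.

Treewidth 2.
One optimal decomposition is:
Bags: B1 = {0, 5, 8}  B2 = {0, 6, 8}  B3 = {1, 6, 8}  B4 = {1, 4, 8}  B5 = {3, 4, 8}  B6 = {2, 3, 8}  B7 = {2, 7, 8}
Tree: B1–B2, B2–B3, B3–B4, B4–B5, B5–B6, B6–B7

Every bag has size at most 3, so the width is 3 − 1 = 2 and tw(G) ≤ 2. For the lower bound, G contains the cycle 8–5–0–6–1–4–3–2–7–8, so G is not a forest; only forests have treewidth ≤ 1, hence tw(G) ≥ 2. Hence tw(G) = 2 exactly.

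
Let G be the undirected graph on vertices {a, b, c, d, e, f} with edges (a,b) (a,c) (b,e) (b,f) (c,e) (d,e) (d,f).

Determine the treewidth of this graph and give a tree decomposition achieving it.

Treewidth 2.
Bags: B1 = {a, b, c}  B2 = {b, c, e}  B3 = {b, e, f}  B4 = {d, e, f}
Tree: B1–B2, B2–B3, B3–B4

Each bag holds 3 vertices, so the decomposition has width 2, which upper-bounds the treewidth. The edges a–c–e–b–a form a cycle, so G is not a tree and its treewidth is at least 2. Combining the bounds, tw(G) = 2.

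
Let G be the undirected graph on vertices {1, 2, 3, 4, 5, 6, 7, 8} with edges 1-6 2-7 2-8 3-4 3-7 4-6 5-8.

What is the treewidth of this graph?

A width-1 tree decomposition is:
Bags: B1 = {1, 6}  B2 = {4, 6}  B3 = {3, 4}  B4 = {3, 7}  B5 = {2, 7}  B6 = {2, 8}  B7 = {5, 8}
Tree: B1–B2, B2–B3, B3–B4, B4–B5, B5–B6, B6–B7
Every bag has size at most 2, so the width is 2 − 1 = 1 and tw(G) ≤ 1. Since G has at least one edge (e.g. 1–6), it is not an edgeless graph, so tw(G) ≥ 1. Hence tw(G) = 1 exactly.

1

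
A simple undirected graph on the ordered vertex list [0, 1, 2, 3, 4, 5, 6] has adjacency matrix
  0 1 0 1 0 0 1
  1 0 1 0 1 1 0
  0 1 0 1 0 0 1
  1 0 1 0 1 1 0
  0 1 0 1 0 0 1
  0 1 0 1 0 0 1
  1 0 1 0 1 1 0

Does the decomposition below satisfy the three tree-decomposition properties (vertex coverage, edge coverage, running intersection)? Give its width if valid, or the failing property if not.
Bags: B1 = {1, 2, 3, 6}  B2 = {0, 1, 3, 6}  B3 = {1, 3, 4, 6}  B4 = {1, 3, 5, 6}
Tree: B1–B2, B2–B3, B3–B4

Yes; width 3.

Checking the three conditions: (i) the bags cover all of {0, 1, 2, 3, 4, 5, 6}; (ii) for each edge, some bag contains both endpoints; (iii) the bags containing any fixed vertex form a subtree. All hold, so the decomposition is valid with width 4 − 1 = 3.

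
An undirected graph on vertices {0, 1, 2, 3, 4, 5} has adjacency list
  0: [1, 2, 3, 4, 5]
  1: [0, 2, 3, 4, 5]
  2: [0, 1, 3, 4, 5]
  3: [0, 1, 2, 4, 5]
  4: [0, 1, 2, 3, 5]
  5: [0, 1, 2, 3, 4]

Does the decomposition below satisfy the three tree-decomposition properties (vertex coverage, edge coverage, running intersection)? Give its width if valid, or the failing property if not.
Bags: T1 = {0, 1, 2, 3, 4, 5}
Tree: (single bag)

Yes; width 5.

Every vertex of G appears in some bag (union = {0, 1, 2, 3, 4, 5}); every edge is covered by a bag; and for each vertex v the set of bags containing v is connected in the bag tree. The decomposition is therefore valid. The largest bag has 6 vertices, so the width is 5.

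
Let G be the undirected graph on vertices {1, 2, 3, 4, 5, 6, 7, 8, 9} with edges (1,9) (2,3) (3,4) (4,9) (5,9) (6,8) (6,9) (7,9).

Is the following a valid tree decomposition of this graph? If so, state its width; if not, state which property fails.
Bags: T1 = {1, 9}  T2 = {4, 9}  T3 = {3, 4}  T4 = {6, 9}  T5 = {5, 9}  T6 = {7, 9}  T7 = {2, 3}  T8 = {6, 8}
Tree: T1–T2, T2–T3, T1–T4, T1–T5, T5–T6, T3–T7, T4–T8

Vertex coverage: the bags together contain {1, 2, 3, 4, 5, 6, 7, 8, 9}, the full vertex set. Edge coverage: each edge of G has both endpoints in at least one bag. Running intersection: for every vertex, the bags containing it form a connected subtree. All three properties hold, so this is a valid tree decomposition of width max|bag| − 1 = 1, and hence tw(G) ≤ 1.

Yes; width 1.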